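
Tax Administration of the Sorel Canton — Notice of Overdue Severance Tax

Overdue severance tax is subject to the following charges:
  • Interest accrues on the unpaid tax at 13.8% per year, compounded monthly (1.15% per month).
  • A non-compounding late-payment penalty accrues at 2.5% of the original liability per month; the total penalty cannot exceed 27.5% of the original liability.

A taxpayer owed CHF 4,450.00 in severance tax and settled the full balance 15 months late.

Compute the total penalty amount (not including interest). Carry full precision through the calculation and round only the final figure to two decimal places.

CHF 1,223.75

Penalty (uncapped): 15 × 2.5% × CHF 4,450.00 = CHF 1,668.75; cap = 27.5% × CHF 4,450.00 = CHF 1,223.75 → penalty = CHF 1,223.75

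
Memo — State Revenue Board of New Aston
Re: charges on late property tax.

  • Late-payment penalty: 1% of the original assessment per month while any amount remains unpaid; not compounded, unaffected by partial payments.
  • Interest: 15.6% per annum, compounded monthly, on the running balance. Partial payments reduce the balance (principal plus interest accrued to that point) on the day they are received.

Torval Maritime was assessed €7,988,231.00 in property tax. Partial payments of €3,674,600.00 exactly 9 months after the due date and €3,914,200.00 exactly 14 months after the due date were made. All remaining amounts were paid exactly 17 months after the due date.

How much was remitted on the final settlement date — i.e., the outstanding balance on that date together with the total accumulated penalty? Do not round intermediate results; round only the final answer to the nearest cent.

€3,164,273.74

Monthly rate = 15.6% ÷ 12 = 1.3%
Balance at month 9: €7,988,231.0000 × (1 + 0.013)^9 = €8,972,957.7606…
After €3,674,600.00 payment: €8,972,957.7606… − €3,674,600.00 = €5,298,357.7606…
Balance at month 14: €5,298,357.7606… × (1 + 0.013)^5 = €5,651,822.4031…
After €3,914,200.00 payment: €5,651,822.4031… − €3,914,200.00 = €1,737,622.4031…
Balance at month 17: €1,737,622.4031… × (1 + 0.013)^3 = €1,806,274.4690…
Penalty: 17 × 1% × €7,988,231.00 = €1,357,999.27
Final settlement = outstanding balance + penalty = €1,806,274.4690… + €1,357,999.27 = €3,164,273.74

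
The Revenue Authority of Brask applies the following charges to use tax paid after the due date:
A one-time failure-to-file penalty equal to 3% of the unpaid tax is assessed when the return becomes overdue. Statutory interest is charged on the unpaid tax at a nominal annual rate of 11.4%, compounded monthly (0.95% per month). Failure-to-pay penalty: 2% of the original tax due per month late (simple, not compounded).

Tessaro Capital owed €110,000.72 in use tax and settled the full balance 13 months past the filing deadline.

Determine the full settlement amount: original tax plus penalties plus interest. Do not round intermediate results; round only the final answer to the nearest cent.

€156,287.99

Failure-to-file penalty: 3% × €110,000.72 = €3,300.02…
Failure-to-pay penalty: 13 × 2% × €110,000.72 = €28,600.19…
Interest: €110,000.72 × ((1 + 0.0095)^13 − 1) = €110,000.72 × 0.1307906… = €14,387.0639…
Total = €110,000.72 + €31,900.2088 + €14,387.0639… = €156,287.99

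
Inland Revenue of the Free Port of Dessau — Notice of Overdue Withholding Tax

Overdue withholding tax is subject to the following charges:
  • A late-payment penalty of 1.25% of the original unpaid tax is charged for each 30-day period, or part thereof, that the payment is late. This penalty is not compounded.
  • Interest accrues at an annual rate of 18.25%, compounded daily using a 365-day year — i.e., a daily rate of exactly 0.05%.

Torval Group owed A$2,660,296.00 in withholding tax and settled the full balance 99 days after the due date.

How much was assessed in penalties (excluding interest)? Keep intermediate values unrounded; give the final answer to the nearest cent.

A$133,014.80

Penalty periods: ⌈99/30⌉ = 4; penalty = 4 × 1.25% × A$2,660,296.00 = A$133,014.80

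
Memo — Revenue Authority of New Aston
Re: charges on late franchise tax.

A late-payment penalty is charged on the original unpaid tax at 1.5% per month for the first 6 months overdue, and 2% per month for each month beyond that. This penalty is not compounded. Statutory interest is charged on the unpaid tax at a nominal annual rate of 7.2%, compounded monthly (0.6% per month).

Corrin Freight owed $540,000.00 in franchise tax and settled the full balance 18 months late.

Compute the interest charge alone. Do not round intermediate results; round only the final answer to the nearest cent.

$61,391.68

Interest: $540,000.00 × ((1 + 0.006)^18 − 1) = $540,000.00 × 0.1136883… = $61,391.6762…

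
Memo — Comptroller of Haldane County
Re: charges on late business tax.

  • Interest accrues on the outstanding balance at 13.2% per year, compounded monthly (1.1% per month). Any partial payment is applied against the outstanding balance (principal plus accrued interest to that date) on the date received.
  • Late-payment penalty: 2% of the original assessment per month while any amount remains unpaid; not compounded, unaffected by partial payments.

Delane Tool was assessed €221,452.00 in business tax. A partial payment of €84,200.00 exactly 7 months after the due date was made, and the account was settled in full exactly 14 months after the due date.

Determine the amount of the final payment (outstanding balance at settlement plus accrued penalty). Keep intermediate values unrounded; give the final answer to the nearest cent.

Balance at month 7: €221,452.0000 × (1 + 0.011)^7 = €239,076.9441…
After €84,200.00 payment: €239,076.9441… − €84,200.00 = €154,876.9441…
Balance at month 14: €154,876.9441… × (1 + 0.011)^7 = €167,203.3059…
Penalty: 14 × 2% × €221,452.00 = €62,006.56
Final settlement = outstanding balance + penalty = €167,203.3059… + €62,006.56 = €229,209.87

€229,209.87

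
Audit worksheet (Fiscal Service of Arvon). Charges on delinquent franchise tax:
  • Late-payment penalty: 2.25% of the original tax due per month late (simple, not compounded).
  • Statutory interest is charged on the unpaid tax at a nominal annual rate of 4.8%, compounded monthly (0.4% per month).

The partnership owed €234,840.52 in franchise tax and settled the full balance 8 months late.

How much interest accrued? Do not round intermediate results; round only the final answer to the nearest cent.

€7,620.95

Interest: €234,840.52 × ((1 + 0.004)^8 − 1) = €234,840.52 × 0.0324516… = €7,620.9511…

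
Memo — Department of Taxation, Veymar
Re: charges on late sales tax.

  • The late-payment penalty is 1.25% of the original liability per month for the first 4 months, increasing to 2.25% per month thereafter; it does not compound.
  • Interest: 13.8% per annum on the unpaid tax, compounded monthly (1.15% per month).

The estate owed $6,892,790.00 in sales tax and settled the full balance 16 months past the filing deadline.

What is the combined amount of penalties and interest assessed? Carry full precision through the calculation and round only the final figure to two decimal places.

$3,589,450.85

Penalty, months 1–4: 4 × 1.25% × $6,892,790.00 = $344,639.50
Penalty, months 5–16: 12 × 2.25% × $6,892,790.00 = $1,861,053.30
Interest: $6,892,790.00 × ((1 + 0.0115)^16 − 1) = $6,892,790.00 × 0.2007544… = $1,383,758.0538…
Penalties + interest = $2,205,692.8000 + $1,383,758.0538… = $3,589,450.85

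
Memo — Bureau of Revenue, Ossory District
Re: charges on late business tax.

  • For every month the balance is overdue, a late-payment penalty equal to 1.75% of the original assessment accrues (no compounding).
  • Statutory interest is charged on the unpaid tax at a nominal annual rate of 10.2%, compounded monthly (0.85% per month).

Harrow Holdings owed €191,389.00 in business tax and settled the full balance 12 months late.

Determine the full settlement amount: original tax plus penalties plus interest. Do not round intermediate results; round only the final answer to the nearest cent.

€252,041.37

Late-payment penalty = 1.75% × €191,389.00 × 12 mo = €40,191.69
Interest: €191,389.00 × ((1 + 0.0085)^12 − 1) = €191,389.00 × 0.1069062… = €20,460.6759…
Total = €191,389.00 + €40,191.6900 + €20,460.6759… = €252,041.37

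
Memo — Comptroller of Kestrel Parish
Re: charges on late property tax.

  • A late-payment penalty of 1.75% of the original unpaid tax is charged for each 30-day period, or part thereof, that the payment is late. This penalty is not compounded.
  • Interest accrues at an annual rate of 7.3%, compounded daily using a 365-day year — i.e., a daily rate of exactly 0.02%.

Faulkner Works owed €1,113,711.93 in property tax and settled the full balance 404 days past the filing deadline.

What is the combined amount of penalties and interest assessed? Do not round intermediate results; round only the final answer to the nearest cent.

€366,573.03

Penalty periods: ⌈404/30⌉ = 14; penalty = 14 × 1.75% × €1,113,711.93 = €272,859.42…
Interest: €1,113,711.93 × ((1 + 0.0002)^404 − 1) = €1,113,711.93 × 0.08414529… = €93,713.6081…
Penalties + interest = €272,859.4229… + €93,713.6081… = €366,573.03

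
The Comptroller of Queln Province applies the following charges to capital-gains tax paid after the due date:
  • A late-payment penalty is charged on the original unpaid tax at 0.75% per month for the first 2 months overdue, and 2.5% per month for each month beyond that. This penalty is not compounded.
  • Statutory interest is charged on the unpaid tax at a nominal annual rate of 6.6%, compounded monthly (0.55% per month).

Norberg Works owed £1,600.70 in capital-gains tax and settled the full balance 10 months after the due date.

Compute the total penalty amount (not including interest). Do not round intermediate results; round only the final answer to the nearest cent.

£344.15

Penalty, months 1–2: 2 × 0.75% × £1,600.70 = £24.01…
Penalty, months 3–10: 8 × 2.5% × £1,600.70 = £320.14
Total penalty = £24.01… + £320.14 = £344.15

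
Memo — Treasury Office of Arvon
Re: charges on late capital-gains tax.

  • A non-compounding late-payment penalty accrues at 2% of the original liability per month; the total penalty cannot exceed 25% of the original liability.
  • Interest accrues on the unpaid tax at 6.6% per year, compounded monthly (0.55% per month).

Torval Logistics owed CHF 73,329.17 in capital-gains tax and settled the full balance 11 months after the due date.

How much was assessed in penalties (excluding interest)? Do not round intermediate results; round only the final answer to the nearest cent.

CHF 16,132.42

Penalty: 11 × 2% × CHF 73,329.17 = CHF 16,132.42… (below the 25% cap of CHF 18,332.29…)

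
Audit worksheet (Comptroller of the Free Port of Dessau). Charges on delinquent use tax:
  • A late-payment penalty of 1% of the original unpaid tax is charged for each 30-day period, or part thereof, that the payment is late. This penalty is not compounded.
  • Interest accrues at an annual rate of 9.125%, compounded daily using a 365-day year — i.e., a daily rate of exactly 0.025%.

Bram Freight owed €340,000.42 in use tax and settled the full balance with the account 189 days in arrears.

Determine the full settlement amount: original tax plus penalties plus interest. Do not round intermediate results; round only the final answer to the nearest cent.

Penalty periods: ⌈189/30⌉ = 7; penalty = 7 × 1% × €340,000.42 = €23,800.03…
Interest: €340,000.42 × ((1 + 0.00025)^189 − 1) = €340,000.42 × 0.04837788… = €16,448.5000…
Total = €340,000.42 + €23,800.0294 + €16,448.5000… = €380,248.95

€380,248.95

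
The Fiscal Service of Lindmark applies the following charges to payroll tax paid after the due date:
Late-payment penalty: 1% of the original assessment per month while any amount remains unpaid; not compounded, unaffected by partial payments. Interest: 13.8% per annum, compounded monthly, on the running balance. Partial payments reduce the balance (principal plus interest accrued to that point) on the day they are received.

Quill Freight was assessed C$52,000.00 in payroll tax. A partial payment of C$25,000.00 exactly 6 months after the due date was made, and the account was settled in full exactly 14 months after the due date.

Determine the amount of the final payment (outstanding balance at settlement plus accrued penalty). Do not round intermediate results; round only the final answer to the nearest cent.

C$40,912.79

Monthly rate = 13.8% ÷ 12 = 1.15%
Balance at month 6: C$52,000.0000 × (1 + 0.0115)^6 = C$55,692.7504…
After C$25,000.00 payment: C$55,692.7504… − C$25,000.00 = C$30,692.7504…
Balance at month 14: C$30,692.7504… × (1 + 0.0115)^8 = C$33,632.7907…
Penalty: 14 × 1% × C$52,000.00 = C$7,280.00
Final settlement = outstanding balance + penalty = C$33,632.7907… + C$7,280.00 = C$40,912.79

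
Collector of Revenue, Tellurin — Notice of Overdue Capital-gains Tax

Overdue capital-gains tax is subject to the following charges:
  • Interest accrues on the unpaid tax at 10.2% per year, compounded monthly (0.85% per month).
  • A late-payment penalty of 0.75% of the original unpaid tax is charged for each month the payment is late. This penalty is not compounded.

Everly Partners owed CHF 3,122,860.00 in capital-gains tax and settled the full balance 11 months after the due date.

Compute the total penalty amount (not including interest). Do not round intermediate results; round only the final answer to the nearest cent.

CHF 257,635.95

Late-payment penalty = 0.75% × CHF 3,122,860.00 × 11 mo = CHF 257,635.95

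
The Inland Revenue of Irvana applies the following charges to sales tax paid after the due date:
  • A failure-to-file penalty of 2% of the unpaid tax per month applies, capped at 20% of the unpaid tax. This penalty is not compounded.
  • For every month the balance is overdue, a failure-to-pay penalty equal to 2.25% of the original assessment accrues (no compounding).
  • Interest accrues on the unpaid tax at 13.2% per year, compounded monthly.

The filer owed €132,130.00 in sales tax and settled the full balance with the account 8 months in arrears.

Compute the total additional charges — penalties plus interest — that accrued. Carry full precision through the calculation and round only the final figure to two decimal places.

€57,009.28

Failure-to-file: 8 × 2% × €132,130.00 = €21,140.80 (under the 20% cap)
Failure-to-pay penalty: 8 × 2.25% × €132,130.00 = €23,783.40
Interest (13.2%/yr ÷ 12 = 1.1%/month): €132,130.00 × ((1 + 0.011)^8 − 1) = €12,085.0815…
Penalties + interest = €44,924.2000 + €12,085.0815… = €57,009.28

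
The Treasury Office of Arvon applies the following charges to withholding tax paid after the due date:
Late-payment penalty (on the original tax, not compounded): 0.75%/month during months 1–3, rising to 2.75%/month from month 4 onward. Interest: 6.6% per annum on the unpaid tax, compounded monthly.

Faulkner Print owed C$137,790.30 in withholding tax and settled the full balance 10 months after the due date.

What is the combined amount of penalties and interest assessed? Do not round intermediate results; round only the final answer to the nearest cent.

Penalty, months 1–3: 3 × 0.75% × C$137,790.30 = C$3,100.28…
Penalty, months 4–10: 7 × 2.75% × C$137,790.30 = C$26,524.63…
Interest (6.6%/yr ÷ 12 = 0.55%/month): C$137,790.30 × ((1 + 0.0055)^10 − 1) = C$7,768.8112…
Penalties + interest = C$29,624.9145 + C$7,768.8112… = C$37,393.73

C$37,393.73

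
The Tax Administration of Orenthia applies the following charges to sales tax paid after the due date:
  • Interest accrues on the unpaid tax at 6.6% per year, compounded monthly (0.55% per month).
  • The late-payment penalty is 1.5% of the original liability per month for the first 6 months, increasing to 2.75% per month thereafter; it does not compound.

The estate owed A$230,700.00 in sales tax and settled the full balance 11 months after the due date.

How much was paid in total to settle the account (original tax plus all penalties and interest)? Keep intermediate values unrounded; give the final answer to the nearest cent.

A$297,531.83

Penalty, months 1–6: 6 × 1.5% × A$230,700.00 = A$20,763.00
Penalty, months 7–11: 5 × 2.75% × A$230,700.00 = A$31,721.25
Interest: A$230,700.00 × ((1 + 0.0055)^11 − 1) = A$230,700.00 × 0.0621915… = A$14,347.5805…
Total = A$230,700.00 + A$52,484.2500 + A$14,347.5805… = A$297,531.83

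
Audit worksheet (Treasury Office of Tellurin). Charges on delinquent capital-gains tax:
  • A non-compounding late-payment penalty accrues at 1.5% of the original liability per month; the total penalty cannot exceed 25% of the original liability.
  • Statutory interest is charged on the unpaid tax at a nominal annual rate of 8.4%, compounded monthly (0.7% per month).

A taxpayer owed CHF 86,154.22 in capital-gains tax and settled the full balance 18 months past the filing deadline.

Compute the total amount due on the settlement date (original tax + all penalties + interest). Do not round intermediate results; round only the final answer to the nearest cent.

CHF 119,218.86

Penalty (uncapped): 18 × 1.5% × CHF 86,154.22 = CHF 23,261.64…; cap = 25% × CHF 86,154.22 = CHF 21,538.56… → penalty = CHF 21,538.56…
Interest: CHF 86,154.22 × ((1 + 0.007)^18 − 1) = CHF 86,154.22 × 0.1337844… = CHF 11,526.0890…
Total = CHF 86,154.22 + CHF 21,538.5550 + CHF 11,526.0890… = CHF 119,218.86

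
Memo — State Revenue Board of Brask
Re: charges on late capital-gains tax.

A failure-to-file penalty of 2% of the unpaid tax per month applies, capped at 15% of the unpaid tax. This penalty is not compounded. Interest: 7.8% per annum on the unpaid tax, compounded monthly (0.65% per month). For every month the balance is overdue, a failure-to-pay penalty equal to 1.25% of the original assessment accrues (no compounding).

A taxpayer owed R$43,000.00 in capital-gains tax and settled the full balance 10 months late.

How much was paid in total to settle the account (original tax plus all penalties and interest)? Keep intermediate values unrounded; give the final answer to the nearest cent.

R$57,703.19

Failure-to-file: 10 × 2% × R$43,000.00 = R$8,600.00, capped at 15% × R$43,000.00 = R$6,450.00
Failure-to-pay penalty: 10 × 1.25% × R$43,000.00 = R$5,375.00
Interest: R$43,000.00 × ((1 + 0.0065)^10 − 1) = R$43,000.00 × 0.0669346… = R$2,878.1871…
Total = R$43,000.00 + R$11,825.0000 + R$2,878.1871… = R$57,703.19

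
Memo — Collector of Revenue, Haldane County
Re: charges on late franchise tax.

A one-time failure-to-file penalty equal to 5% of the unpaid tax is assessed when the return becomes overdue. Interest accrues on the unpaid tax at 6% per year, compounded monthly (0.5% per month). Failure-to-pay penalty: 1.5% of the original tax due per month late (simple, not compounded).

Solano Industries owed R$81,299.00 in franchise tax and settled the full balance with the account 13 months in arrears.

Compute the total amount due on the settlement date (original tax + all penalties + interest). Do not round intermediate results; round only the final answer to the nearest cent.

Failure-to-file penalty: 5% × R$81,299.00 = R$4,064.95
Failure-to-pay penalty = 1.5% × R$81,299.00 × 13 mo = R$15,853.31…
Interest: R$81,299.00 × ((1 + 0.005)^13 − 1) = R$81,299.00 × 0.0669862… = R$5,445.9111…
Total = R$81,299.00 + R$19,918.2550 + R$5,445.9111… = R$106,663.17

R$106,663.17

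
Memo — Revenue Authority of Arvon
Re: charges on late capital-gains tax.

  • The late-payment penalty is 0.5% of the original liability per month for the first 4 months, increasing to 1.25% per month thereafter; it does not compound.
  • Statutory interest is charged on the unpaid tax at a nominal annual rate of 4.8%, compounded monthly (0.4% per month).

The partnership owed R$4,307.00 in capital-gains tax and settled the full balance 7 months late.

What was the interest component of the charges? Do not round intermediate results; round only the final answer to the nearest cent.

R$122.05

Interest: R$4,307.00 × ((1 + 0.004)^7 − 1) = R$4,307.00 × 0.0283382… = R$122.0528…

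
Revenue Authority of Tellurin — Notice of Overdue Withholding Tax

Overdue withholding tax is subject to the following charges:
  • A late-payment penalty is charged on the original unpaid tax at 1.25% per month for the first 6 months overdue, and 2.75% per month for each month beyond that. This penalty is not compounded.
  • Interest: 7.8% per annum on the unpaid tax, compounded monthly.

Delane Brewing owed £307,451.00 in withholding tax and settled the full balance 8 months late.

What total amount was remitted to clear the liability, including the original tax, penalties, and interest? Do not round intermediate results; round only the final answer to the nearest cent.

Penalty, months 1–6: 6 × 1.25% × £307,451.00 = £23,058.83…
Penalty, months 7–8: 2 × 2.75% × £307,451.00 = £16,909.81…
Interest (7.8%/yr ÷ 12 = 0.65%/month): £307,451.00 × ((1 + 0.0065)^8 − 1) = £16,355.9334…
Total = £307,451.00 + £39,968.6300 + £16,355.9334… = £363,775.56

£363,775.56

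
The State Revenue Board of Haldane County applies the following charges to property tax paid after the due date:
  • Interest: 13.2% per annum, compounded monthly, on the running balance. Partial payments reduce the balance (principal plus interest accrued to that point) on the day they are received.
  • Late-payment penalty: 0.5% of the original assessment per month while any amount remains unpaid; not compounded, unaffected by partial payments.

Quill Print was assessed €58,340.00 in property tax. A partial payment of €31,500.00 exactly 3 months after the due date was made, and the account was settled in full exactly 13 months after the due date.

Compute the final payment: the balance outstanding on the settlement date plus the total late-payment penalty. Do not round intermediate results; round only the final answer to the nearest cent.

€35,906.52

Monthly rate = 13.2% ÷ 12 = 1.1%
Balance at month 3: €58,340.0000 × (1 + 0.011)^3 = €60,286.4751…
After €31,500.00 payment: €60,286.4751… − €31,500.00 = €28,786.4751…
Balance at month 13: €28,786.4751… × (1 + 0.011)^10 = €32,114.4171…
Penalty: 13 × 0.5% × €58,340.00 = €3,792.10
Final settlement = outstanding balance + penalty = €32,114.4171… + €3,792.10 = €35,906.52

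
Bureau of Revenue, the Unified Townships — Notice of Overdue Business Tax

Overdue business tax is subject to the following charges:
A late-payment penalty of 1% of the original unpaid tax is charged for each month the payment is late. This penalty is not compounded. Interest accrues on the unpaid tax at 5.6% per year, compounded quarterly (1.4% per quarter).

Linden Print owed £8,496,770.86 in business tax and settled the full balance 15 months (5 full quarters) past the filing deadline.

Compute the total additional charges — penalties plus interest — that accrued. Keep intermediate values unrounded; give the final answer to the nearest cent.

Late-payment penalty = 1% × £8,496,770.86 × 15 mo = £1,274,515.63…
Interest: £8,496,770.86 × ((1 + 0.014)^5 − 1) = £8,496,770.86 × 0.0719876… = £611,662.4191…
Penalties + interest = £1,274,515.6290 + £611,662.4191… = £1,886,178.05

£1,886,178.05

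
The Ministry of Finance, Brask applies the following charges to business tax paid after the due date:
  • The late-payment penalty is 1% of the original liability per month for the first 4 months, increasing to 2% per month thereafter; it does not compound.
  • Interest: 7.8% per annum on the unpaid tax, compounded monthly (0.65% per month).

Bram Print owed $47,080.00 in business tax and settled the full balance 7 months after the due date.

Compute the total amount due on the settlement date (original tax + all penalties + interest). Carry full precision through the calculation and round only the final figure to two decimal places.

$53,972.37

Penalty, months 1–4: 4 × 1% × $47,080.00 = $1,883.20
Penalty, months 5–7: 3 × 2% × $47,080.00 = $2,824.80
Interest: $47,080.00 × ((1 + 0.0065)^7 − 1) = $47,080.00 × 0.0463969… = $2,184.3672…
Total = $47,080.00 + $4,708.0000 + $2,184.3672… = $53,972.37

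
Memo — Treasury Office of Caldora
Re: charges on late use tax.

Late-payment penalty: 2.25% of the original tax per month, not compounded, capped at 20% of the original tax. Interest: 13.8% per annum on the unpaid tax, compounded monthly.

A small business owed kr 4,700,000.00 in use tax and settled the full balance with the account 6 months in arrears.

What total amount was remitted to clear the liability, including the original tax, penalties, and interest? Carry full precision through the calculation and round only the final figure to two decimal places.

Penalty: 6 × 2.25% × kr 4,700,000.00 = kr 634,500.00 (below the 20% cap of kr 940,000.00)
Interest (13.8%/yr ÷ 12 = 1.15%/month): kr 4,700,000.00 × ((1 + 0.0115)^6 − 1) = kr 333,767.8260…
Total = kr 4,700,000.00 + kr 634,500.0000 + kr 333,767.8260… = kr 5,668,267.83

kr 5,668,267.83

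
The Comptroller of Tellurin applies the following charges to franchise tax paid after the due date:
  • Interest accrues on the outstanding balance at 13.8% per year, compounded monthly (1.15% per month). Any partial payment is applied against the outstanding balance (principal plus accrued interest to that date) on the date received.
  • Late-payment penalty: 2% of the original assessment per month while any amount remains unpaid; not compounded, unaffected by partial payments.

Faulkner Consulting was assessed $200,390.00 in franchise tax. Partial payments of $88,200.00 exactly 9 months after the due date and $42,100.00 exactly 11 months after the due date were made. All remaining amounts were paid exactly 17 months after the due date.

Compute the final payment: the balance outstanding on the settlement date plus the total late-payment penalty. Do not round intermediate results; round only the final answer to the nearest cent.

Balance at month 9: $200,390.0000 × (1 + 0.0115)^9 = $222,110.4690…
After $88,200.00 payment: $222,110.4690… − $88,200.00 = $133,910.4690…
Balance at month 11: $133,910.4690… × (1 + 0.0115)^2 = $137,008.1195…
After $42,100.00 payment: $137,008.1195… − $42,100.00 = $94,908.1195…
Balance at month 17: $94,908.1195… × (1 + 0.0115)^6 = $101,647.9656…
Penalty: 17 × 2% × $200,390.00 = $68,132.60
Final settlement = outstanding balance + penalty = $101,647.9656… + $68,132.60 = $169,780.57

$169,780.57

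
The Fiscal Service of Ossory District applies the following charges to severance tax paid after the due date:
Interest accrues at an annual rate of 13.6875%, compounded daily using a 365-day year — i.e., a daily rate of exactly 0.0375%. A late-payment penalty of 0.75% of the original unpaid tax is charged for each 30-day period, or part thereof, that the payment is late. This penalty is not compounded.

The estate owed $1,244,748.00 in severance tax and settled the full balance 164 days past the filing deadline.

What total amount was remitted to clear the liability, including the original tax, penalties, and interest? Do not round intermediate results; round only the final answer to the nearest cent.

$1,379,701.38

Penalty periods: ⌈164/30⌉ = 6; penalty = 6 × 0.75% × $1,244,748.00 = $56,013.66
Interest: $1,244,748.00 × ((1 + 0.000375)^164 − 1) = $1,244,748.00 × 0.06341824… = $78,939.7236…
Total = $1,244,748.00 + $56,013.6600 + $78,939.7236… = $1,379,701.38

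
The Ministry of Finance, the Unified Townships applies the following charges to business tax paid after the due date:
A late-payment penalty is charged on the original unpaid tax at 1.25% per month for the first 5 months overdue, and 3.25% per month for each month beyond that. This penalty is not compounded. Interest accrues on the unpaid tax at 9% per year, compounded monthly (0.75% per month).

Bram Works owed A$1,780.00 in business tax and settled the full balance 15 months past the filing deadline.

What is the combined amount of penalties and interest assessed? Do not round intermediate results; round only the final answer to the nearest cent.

A$900.86

Penalty, months 1–5: 5 × 1.25% × A$1,780.00 = A$111.25
Penalty, months 6–15: 10 × 3.25% × A$1,780.00 = A$578.50
Interest: A$1,780.00 × ((1 + 0.0075)^15 − 1) = A$1,780.00 × 0.1186026… = A$211.1126…
Penalties + interest = A$689.7500 + A$211.1126… = A$900.86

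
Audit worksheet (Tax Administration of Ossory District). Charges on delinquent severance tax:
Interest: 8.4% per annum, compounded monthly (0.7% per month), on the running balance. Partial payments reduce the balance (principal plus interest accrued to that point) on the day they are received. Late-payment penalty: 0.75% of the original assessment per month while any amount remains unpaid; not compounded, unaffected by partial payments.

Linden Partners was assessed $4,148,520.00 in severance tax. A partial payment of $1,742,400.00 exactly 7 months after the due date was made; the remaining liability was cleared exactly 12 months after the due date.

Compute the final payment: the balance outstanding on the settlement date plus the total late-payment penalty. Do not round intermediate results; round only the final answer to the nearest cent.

Balance at month 7: $4,148,520.0000 × (1 + 0.007)^7 = $4,356,116.4602…
After $1,742,400.00 payment: $4,356,116.4602… − $1,742,400.00 = $2,613,716.4602…
Balance at month 12: $2,613,716.4602… × (1 + 0.007)^5 = $2,706,486.2538…
Penalty: 12 × 0.75% × $4,148,520.00 = $373,366.80
Final settlement = outstanding balance + penalty = $2,706,486.2538… + $373,366.80 = $3,079,853.05

$3,079,853.05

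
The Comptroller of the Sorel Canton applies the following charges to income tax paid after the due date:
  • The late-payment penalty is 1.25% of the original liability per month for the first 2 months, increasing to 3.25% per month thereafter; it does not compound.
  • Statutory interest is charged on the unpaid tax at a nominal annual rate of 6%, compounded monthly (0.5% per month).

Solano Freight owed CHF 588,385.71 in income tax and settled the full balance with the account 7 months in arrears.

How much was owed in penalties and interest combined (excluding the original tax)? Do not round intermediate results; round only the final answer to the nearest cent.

CHF 131,227.31

Penalty, months 1–2: 2 × 1.25% × CHF 588,385.71 = CHF 14,709.64…
Penalty, months 3–7: 5 × 3.25% × CHF 588,385.71 = CHF 95,612.68…
Interest: CHF 588,385.71 × ((1 + 0.005)^7 − 1) = CHF 588,385.71 × 0.0355294… = CHF 20,904.9894…
Penalties + interest = CHF 110,322.3206… + CHF 20,904.9894… = CHF 131,227.31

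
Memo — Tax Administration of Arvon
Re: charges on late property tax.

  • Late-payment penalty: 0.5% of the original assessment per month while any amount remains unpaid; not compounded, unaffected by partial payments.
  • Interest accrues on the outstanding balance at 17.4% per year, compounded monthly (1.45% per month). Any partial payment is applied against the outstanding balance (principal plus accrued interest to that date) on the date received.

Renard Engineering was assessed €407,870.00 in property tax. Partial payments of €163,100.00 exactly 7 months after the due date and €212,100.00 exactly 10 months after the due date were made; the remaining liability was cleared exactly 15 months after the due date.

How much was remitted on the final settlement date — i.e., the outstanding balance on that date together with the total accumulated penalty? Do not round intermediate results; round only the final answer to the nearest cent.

€125,829.57

Balance at month 7: €407,870.0000 × (1 + 0.0145)^7 = €451,113.8101…
After €163,100.00 payment: €451,113.8101… − €163,100.00 = €288,013.8101…
Balance at month 10: €288,013.8101… × (1 + 0.0145)^3 = €300,724.9536…
After €212,100.00 payment: €300,724.9536… − €212,100.00 = €88,624.9536…
Balance at month 15: €88,624.9536… × (1 + 0.0145)^5 = €95,239.3182…
Penalty: 15 × 0.5% × €407,870.00 = €30,590.25
Final settlement = outstanding balance + penalty = €95,239.3182… + €30,590.25 = €125,829.57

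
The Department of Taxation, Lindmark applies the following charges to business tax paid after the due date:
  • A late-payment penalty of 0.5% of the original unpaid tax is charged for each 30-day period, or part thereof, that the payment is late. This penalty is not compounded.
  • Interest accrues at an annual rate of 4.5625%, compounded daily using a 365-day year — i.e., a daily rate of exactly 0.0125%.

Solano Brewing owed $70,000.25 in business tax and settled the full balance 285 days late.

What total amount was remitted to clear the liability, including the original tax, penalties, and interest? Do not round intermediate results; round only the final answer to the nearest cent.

$76,038.81

Penalty periods: ⌈285/30⌉ = 10; penalty = 10 × 0.5% × $70,000.25 = $3,500.01…
Interest: $70,000.25 × ((1 + 0.000125)^285 − 1) = $70,000.25 × 0.03626487… = $2,538.5497…
Total = $70,000.25 + $3,500.0125 + $2,538.5497… = $76,038.81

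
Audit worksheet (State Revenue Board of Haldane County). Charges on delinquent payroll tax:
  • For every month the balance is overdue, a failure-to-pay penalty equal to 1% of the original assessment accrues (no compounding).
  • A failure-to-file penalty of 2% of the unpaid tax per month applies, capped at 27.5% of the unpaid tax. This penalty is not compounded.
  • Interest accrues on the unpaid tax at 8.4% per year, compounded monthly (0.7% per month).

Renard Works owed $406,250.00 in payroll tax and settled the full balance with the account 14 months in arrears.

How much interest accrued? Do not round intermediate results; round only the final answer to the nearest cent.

$41,675.68

Interest: $406,250.00 × ((1 + 0.007)^14 − 1) = $406,250.00 × 0.1025863… = $41,675.6801…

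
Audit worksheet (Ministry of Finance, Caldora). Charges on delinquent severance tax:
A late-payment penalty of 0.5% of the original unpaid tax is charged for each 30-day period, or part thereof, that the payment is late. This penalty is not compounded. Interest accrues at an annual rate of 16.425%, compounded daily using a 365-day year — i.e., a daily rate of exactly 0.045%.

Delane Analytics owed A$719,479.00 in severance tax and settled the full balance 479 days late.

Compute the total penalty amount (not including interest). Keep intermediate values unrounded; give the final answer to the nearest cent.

A$57,558.32

Penalty periods: ⌈479/30⌉ = 16; penalty = 16 × 0.5% × A$719,479.00 = A$57,558.32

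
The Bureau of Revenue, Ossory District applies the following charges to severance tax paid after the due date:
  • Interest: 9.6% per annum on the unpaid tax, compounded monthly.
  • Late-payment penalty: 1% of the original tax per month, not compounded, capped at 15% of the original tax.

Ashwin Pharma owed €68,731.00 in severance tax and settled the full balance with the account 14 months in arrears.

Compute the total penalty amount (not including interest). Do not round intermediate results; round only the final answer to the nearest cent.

€9,622.34

Penalty: 14 × 1% × €68,731.00 = €9,622.34 (below the 15% cap of €10,309.65)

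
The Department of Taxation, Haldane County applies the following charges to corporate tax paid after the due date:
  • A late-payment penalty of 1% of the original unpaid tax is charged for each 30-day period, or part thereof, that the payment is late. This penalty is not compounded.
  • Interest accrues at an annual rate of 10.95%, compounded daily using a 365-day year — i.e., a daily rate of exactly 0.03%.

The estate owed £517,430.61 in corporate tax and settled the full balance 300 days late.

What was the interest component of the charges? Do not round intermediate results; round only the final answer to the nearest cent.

Interest: £517,430.61 × ((1 + 0.0003)^300 − 1) = £517,430.61 × 0.09415952… = £48,721.0155…

£48,721.02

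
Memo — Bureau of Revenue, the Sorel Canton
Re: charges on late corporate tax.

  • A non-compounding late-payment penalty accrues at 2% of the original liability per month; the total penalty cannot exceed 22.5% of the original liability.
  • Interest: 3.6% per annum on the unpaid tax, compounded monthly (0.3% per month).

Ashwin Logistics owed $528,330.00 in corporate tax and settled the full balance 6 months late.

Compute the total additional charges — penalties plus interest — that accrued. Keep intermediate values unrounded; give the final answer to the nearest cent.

$72,981.15

Penalty: 6 × 2% × $528,330.00 = $63,399.60 (below the 22.5% cap of $118,874.25)
Interest: $528,330.00 × ((1 + 0.003)^6 − 1) = $528,330.00 × 0.0181355… = $9,581.5505…
Penalties + interest = $63,399.6000 + $9,581.5505… = $72,981.15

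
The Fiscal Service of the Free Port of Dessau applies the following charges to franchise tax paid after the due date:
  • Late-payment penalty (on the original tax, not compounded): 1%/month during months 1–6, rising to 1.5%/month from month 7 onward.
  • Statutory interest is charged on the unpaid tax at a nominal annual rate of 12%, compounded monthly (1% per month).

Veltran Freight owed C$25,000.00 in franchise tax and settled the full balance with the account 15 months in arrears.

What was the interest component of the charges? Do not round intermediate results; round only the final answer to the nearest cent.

Interest: C$25,000.00 × ((1 + 0.01)^15 − 1) = C$25,000.00 × 0.1609690… = C$4,024.2239…

C$4,024.22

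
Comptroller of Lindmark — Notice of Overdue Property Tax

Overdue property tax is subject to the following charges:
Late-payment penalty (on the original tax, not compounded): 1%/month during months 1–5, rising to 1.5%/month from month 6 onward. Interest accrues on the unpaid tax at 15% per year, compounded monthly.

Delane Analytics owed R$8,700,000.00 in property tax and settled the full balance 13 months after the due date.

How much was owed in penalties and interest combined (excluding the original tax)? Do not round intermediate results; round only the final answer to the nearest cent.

R$3,003,796.36

Penalty, months 1–5: 5 × 1% × R$8,700,000.00 = R$435,000.00
Penalty, months 6–13: 8 × 1.5% × R$8,700,000.00 = R$1,044,000.00
Interest (15%/yr ÷ 12 = 1.25%/month): R$8,700,000.00 × ((1 + 0.0125)^13 − 1) = R$1,524,796.3580…
Penalties + interest = R$1,479,000.0000 + R$1,524,796.3580… = R$3,003,796.36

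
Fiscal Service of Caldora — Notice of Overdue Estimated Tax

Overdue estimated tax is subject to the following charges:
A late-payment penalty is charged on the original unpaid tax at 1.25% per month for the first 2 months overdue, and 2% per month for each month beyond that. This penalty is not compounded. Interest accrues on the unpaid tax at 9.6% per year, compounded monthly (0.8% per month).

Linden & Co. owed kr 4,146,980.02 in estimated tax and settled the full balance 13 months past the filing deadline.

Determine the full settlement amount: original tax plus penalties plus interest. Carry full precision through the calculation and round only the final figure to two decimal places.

Penalty, months 1–2: 2 × 1.25% × kr 4,146,980.02 = kr 103,674.50…
Penalty, months 3–13: 11 × 2% × kr 4,146,980.02 = kr 912,335.60…
Interest: kr 4,146,980.02 × ((1 + 0.008)^13 − 1) = kr 4,146,980.02 × 0.1091414… = kr 452,607.2187…
Total = kr 4,146,980.02 + kr 1,016,010.1049 + kr 452,607.2187… = kr 5,615,597.34

kr 5,615,597.34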